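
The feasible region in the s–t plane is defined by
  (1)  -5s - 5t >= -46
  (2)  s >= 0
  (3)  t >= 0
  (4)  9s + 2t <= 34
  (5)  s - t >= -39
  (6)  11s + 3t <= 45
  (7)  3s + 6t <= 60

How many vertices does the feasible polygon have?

The feasible vertices (each the meet of two boundaries and inside every other half-plane) are:
  (0, 46/5)
  (87/40, 281/40)
  (0, 0)
  (34/9, 0)
  (12/5, 31/5)

5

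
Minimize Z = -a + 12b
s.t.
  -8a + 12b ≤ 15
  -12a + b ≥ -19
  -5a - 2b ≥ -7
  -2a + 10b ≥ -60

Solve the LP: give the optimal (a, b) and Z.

At the optimal vertex, -8a + 12b = 15 and -2a + 10b = -60.
Solving simultaneously gives a = -435/28, b = -255/28.

a = -435/28, b = -255/28, minimum Z = -375/4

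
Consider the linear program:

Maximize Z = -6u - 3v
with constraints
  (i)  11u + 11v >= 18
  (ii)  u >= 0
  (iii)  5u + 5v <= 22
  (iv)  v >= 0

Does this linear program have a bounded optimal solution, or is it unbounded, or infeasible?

bounded optimum

Extreme points and Z = -6u - 3v:
  (0, 18/11) → Z = -54/11
  (18/11, 0) → Z = -108/11
  (0, 22/5) → Z = -66/5
  (22/5, 0) → Z = -132/5
The feasible region has finitely many vertices and no improving ray; the maximum is -54/11 at (0, 18/11).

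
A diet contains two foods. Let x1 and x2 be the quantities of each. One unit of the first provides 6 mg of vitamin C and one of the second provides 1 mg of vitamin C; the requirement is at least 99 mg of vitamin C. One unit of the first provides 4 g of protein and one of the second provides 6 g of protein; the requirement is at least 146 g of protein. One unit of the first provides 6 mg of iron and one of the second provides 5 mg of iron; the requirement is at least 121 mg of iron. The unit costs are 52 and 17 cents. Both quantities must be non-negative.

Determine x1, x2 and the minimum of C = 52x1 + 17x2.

x1 = 14, x2 = 15, minimum C = 983

Feasible corners and C = 52x1 + 17x2:
  (0, 99) → C = 1683
  (73/2, 0) → C = 1898
  (14, 15) → C = 983
The feasible region is unbounded (it extends along (0, 1), (1, 0)), but C strictly increases along every unbounded feasible direction, so there is no improving ray and the minimum is attained at a vertex.

The binding constraints are 6x1 + x2 = 99 and 4x1 + 6x2 = 146.
Solving simultaneously gives x1 = 14, x2 = 15.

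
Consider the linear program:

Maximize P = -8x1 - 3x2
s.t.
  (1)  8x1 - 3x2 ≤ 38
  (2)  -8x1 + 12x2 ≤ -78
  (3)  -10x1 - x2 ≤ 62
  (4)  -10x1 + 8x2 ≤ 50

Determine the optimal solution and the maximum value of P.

x1 = -74/19, x2 = -438/19, maximum P = 1906/19

Corner points and P = -8x1 - 3x2:
  (37/12, -40/9) → P = -34/3
  (-74/19, -438/19) → P = 1906/19
  (-333/64, -319/32) → P = 2289/32

The binding constraints are 8x1 - 3x2 = 38 and -10x1 - x2 = 62.
Solving simultaneously gives x1 = -74/19, x2 = -438/19.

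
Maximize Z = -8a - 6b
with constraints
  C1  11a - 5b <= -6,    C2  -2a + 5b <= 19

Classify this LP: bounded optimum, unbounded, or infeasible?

From the feasible point (13/9, 197/45), moving in the direction (-5, -11) keeps every constraint satisfied while Z increases without bound.

unbounded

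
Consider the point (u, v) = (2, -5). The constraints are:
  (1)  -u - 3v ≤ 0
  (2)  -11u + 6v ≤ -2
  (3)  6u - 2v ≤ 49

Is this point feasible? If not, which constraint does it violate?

not feasible — violates (1)

Constraint (1): -u - 3v = 13, which is not ≤ 0. All other constraints are satisfied.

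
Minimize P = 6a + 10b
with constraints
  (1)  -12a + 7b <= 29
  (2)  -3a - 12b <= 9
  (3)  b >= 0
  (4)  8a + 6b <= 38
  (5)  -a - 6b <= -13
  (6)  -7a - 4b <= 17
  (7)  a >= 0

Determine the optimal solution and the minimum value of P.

Extreme points and P = 6a + 10b:
  (23/32, 43/8) → P = 929/16
  (0, 29/7) → P = 290/7
  (25/7, 11/7) → P = 260/7
  (0, 13/6) → P = 65/3

The binding constraints are -a - 6b = -13 and a = 0.
Solving simultaneously gives a = 0, b = 13/6.

a = 0, b = 13/6, minimum P = 65/3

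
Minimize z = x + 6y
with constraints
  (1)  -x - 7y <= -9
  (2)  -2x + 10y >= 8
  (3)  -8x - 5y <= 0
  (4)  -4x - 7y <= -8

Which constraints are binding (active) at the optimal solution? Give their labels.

Vertices and z = x + 6y:
  (17/12, 13/12) → z = 95/12
  (-1/3, 4/3) → z = 23/3
  (-10/9, 16/9) → z = 86/9
The feasible region is unbounded (it extends along (5, 1), (-5, 8)), but z strictly increases along every unbounded feasible direction, so there is no improving ray and the minimum is attained at a vertex.

The minimum is at (-1/3, 4/3). Substituting into each constraint, equality holds for (1) and (4); the remaining constraints have slack.

(1) and (4)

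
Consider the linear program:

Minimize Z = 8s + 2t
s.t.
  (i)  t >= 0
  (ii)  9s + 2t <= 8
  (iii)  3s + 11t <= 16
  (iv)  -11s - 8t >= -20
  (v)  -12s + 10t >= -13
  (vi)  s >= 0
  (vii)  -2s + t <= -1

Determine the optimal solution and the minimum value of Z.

The optimum lies where t = 0 and -2s + t = -1.
Solving simultaneously gives s = 1/2, t = 0.

s = 1/2, t = 0, minimum Z = 4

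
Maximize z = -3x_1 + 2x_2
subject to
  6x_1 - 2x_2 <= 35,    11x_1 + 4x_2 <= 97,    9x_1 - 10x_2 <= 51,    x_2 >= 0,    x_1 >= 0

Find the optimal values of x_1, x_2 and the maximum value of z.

x_1 = 0, x_2 = 97/4, maximum z = 97/2

Vertices and z = -3x_1 + 2x_2:
  (167/23, 197/46) → z = -304/23
  (124/21, 3/14) → z = -121/7
  (0, 97/4) → z = 97/2
  (17/3, 0) → z = -17
  (0, 0) → z = 0

The binding constraints are 11x_1 + 4x_2 = 97 and x_1 = 0.
Solving simultaneously gives x_1 = 0, x_2 = 97/4.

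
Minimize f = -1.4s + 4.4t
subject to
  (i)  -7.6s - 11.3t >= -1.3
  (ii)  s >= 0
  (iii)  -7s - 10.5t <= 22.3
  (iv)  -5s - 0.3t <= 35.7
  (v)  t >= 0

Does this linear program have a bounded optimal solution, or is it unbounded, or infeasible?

Feasible corners and f = -1.4s + 4.4t:
  (0, 13/113) → f = 286/565
  (13/76, 0) → f = -91/380
  (0, 0) → f = 0
The feasible region has finitely many vertices and no improving ray; the minimum is -91/380 at (13/76, 0).

bounded optimum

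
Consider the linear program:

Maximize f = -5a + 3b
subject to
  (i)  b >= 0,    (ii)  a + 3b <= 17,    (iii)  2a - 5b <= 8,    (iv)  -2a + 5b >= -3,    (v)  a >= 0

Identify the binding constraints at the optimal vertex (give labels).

Feasible corners and f = -5a + 3b:
  (3/2, 0) → f = -15/2
  (0, 0) → f = 0
  (94/11, 31/11) → f = -377/11
  (0, 17/3) → f = 17

The maximum is at (0, 17/3). Substituting into each constraint, equality holds for (ii) and (v); the remaining constraints have slack.

(ii) and (v)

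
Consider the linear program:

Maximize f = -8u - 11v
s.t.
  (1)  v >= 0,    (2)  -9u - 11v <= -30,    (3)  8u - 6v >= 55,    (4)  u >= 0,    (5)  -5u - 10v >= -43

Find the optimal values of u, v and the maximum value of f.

Corner points and f = -8u - 11v:
  (55/8, 0) → f = -55
  (43/5, 0) → f = -344/5
  (404/55, 69/110) → f = -7223/110

The binding constraints are v = 0 and 8u - 6v = 55.
Solving simultaneously gives u = 55/8, v = 0.

u = 55/8, v = 0, maximum f = -55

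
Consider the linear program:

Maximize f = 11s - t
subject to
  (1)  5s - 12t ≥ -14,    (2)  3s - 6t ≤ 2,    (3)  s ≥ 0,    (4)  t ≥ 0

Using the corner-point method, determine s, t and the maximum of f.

s = 18, t = 26/3, maximum f = 568/3

Vertices and f = 11s - t:
  (18, 26/3) → f = 568/3
  (0, 7/6) → f = -7/6
  (2/3, 0) → f = 22/3
  (0, 0) → f = 0

The binding constraints are 5s - 12t = -14 and 3s - 6t = 2.
Solving simultaneously gives s = 18, t = 26/3.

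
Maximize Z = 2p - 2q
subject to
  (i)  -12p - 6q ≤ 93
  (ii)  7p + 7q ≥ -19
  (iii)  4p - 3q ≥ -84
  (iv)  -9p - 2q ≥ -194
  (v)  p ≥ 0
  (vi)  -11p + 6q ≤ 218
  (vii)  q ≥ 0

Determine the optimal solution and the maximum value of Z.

p = 194/9, q = 0, maximum Z = 388/9

Extreme points and Z = 2p - 2q:
  (414/35, 1532/35) → Z = -2236/35
  (0, 28) → Z = -56
  (194/9, 0) → Z = 388/9
  (0, 0) → Z = 0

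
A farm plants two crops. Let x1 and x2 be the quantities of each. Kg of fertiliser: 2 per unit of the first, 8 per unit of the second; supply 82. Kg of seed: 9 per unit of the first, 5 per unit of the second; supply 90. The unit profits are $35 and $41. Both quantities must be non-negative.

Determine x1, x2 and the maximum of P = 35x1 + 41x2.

Corner points and P = 35x1 + 41x2:
  (0, 0) → P = 0
  (0, 41/4) → P = 1681/4
  (10, 0) → P = 350
  (5, 9) → P = 544

x1 = 5, x2 = 9, maximum P = 544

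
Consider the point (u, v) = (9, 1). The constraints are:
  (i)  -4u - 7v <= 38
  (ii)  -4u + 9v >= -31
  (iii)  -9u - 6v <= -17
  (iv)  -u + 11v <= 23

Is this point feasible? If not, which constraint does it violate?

feasible

(i): -43 ≤ 38 ✓
(ii): -27 ≥ -31 ✓
(iii): -87 ≤ -17 ✓
(iv): 2 ≤ 23 ✓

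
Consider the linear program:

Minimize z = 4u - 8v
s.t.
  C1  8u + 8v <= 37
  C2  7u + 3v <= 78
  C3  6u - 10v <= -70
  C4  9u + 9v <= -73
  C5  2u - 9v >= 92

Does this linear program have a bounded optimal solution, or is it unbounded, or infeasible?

From the feasible point (-775/17, -346/17), moving in the direction (-9, -2) keeps every constraint satisfied while z decreases without bound.

unbounded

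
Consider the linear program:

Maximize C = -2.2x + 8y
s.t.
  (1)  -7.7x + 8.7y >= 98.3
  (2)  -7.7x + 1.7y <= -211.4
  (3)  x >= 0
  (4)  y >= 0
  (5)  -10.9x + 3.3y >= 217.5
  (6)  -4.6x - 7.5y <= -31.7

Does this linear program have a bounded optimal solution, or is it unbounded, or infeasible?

From the feasible point (106737/688, 397901/688), moving in the direction (3.3, 10.9) keeps every constraint satisfied while C increases without bound.

unbounded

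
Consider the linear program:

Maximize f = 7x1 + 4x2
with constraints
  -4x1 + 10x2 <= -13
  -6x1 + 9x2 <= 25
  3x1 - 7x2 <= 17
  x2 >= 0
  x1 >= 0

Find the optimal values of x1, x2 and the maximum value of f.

x1 = 79/2, x2 = 29/2, maximum f = 669/2

Corner points and f = 7x1 + 4x2:
  (79/2, 29/2) → f = 669/2
  (13/4, 0) → f = 91/4
  (17/3, 0) → f = 119/3

At the optimal vertex, -4x1 + 10x2 = -13 and 3x1 - 7x2 = 17.
Solving simultaneously gives x1 = 79/2, x2 = 29/2.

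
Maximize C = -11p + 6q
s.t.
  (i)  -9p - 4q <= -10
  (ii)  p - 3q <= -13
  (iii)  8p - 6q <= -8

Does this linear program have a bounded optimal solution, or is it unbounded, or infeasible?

From the feasible point (-22/31, 127/31), moving in the direction (-4, 9) keeps every constraint satisfied while C increases without bound.

unbounded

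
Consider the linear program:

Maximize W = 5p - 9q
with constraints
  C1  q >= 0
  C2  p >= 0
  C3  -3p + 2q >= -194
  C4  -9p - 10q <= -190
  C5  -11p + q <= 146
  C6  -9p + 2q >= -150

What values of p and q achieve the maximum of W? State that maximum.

Extreme points and W = 5p - 9q:
  (0, 19) → W = -171
  (0, 146) → W = -1314
  (470/27, 10/3) → W = 1540/27
The feasible region is unbounded (it extends along (1, 11), (2, 9)), but W strictly decreases along every unbounded feasible direction, so there is no improving ray and the maximum is attained at a vertex.

At the optimal vertex, -9p - 10q = -190 and -9p + 2q = -150.
Solving simultaneously gives p = 470/27, q = 10/3.

p = 470/27, q = 10/3, maximum W = 1540/27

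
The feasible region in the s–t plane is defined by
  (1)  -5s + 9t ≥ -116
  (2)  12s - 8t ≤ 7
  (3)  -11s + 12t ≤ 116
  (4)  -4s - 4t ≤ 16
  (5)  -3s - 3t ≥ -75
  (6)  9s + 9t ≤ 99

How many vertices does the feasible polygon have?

4

Pairwise boundary intersections that survive every other constraint:
  (-5/4, -11/4)
  (19/4, 25/4)
  (-164/23, 72/23)
  (16/23, 237/23)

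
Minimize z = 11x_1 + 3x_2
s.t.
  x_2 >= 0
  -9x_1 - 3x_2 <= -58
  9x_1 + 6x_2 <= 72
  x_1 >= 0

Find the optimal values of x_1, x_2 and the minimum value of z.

Feasible corners and z = 11x_1 + 3x_2:
  (58/9, 0) → z = 638/9
  (8, 0) → z = 88
  (44/9, 14/3) → z = 610/9

x_1 = 44/9, x_2 = 14/3, minimum z = 610/9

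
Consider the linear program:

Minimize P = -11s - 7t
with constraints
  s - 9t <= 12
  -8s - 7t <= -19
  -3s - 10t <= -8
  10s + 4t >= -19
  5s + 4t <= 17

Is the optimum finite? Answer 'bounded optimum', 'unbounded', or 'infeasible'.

Vertices and P = -11s - 7t:
  (134/59, 7/59) → P = -1523/59
  (-11/2, 9) → P = -5/2
  (69/19, -11/38) → P = -1441/38
  (-36/5, 53/4) → P = -271/20
The feasible region has finitely many vertices and no improving ray; the minimum is -1441/38 at (69/19, -11/38).

bounded optimum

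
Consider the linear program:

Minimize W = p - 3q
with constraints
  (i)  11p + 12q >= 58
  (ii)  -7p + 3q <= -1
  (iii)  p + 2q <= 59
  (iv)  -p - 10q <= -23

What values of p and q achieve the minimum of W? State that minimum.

p = 179/17, q = 412/17, minimum W = -1057/17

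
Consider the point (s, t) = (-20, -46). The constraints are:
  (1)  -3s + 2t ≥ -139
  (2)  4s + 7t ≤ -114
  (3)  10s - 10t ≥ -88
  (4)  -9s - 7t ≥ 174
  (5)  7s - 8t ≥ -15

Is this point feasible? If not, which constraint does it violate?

(1): -32 ≥ -139 ✓
(2): -402 ≤ -114 ✓
(3): 260 ≥ -88 ✓
(4): 502 ≥ 174 ✓
(5): 228 ≥ -15 ✓

feasible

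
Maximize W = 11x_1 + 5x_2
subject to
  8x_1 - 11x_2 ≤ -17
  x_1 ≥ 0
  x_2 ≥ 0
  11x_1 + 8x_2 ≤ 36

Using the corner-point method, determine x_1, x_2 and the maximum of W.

x_1 = 52/37, x_2 = 95/37, maximum W = 1047/37

Corner points and W = 11x_1 + 5x_2:
  (0, 17/11) → W = 85/11
  (52/37, 95/37) → W = 1047/37
  (0, 9/2) → W = 45/2

At the optimal vertex, 8x_1 - 11x_2 = -17 and 11x_1 + 8x_2 = 36.
Solving simultaneously gives x_1 = 52/37, x_2 = 95/37.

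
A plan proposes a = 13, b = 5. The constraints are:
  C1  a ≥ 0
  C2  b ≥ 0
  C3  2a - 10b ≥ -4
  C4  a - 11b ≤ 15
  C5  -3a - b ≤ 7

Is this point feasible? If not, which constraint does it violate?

Constraint C3: 2a - 10b = -24, which is not ≥ -4. All other constraints are satisfied.

not feasible — violates C3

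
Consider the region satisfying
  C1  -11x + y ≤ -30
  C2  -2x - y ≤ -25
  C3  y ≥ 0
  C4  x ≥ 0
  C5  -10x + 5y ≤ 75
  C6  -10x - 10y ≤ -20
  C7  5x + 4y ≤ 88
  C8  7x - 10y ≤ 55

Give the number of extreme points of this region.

Intersecting each pair of boundary lines and keeping only the points that satisfy every inequality leaves:
  (55/13, 215/13)
  (208/49, 818/49)
  (305/27, 65/27)
  (550/39, 341/78)

4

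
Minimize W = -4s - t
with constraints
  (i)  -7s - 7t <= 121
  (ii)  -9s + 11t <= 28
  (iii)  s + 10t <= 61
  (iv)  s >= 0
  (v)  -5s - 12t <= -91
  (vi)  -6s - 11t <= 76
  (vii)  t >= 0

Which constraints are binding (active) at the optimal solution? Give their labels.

Vertices and W = -4s - t:
  (89/19, 107/19) → W = -463/19
  (61, 0) → W = -244
  (91/5, 0) → W = -364/5

The minimum is at (61, 0). Substituting into each constraint, equality holds for (iii) and (vii); the remaining constraints have slack.

(iii) and (vii)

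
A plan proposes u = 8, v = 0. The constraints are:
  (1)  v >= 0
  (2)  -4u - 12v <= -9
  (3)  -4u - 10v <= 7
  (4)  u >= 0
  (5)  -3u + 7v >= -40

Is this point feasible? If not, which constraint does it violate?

feasible

(1): 0 ≥ 0 ✓
(2): -32 ≤ -9 ✓
(3): -32 ≤ 7 ✓
(4): 8 ≥ 0 ✓
(5): -24 ≥ -40 ✓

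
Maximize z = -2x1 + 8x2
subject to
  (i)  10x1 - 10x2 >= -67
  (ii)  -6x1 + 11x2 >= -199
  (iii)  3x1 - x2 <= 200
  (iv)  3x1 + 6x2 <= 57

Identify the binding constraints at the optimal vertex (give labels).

(i) and (iv)

Vertices and z = -2x1 + 8x2:
  (-2727/50, -1196/25) → z = -6841/25
  (28/15, 257/30) → z = 324/5
  (607/23, -85/23) → z = -1894/23

The maximum is at (28/15, 257/30). Substituting into each constraint, equality holds for (i) and (iv); the remaining constraints have slack.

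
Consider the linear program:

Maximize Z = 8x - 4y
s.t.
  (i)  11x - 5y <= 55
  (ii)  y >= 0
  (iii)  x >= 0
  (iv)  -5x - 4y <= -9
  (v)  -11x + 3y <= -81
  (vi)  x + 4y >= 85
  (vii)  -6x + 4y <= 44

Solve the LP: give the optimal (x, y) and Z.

Feasible corners and Z = 8x - 4y:
  (645/49, 880/49) → Z = 1640/49
  (220/7, 407/7) → Z = 132/7
  (579/47, 854/47) → Z = 1216/47
  (228/13, 485/13) → Z = -116/13

x = 645/49, y = 880/49, maximum Z = 1640/49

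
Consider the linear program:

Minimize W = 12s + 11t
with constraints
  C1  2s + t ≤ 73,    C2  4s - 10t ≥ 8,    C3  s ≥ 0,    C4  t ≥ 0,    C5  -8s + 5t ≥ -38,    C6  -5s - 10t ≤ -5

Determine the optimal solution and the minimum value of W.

s = 2, t = 0, minimum W = 24

Feasible corners and W = 12s + 11t:
  (2, 0) → W = 24
  (17/3, 22/15) → W = 1262/15
  (19/4, 0) → W = 57

The binding constraints are 4s - 10t = 8 and t = 0.
Solving simultaneously gives s = 2, t = 0.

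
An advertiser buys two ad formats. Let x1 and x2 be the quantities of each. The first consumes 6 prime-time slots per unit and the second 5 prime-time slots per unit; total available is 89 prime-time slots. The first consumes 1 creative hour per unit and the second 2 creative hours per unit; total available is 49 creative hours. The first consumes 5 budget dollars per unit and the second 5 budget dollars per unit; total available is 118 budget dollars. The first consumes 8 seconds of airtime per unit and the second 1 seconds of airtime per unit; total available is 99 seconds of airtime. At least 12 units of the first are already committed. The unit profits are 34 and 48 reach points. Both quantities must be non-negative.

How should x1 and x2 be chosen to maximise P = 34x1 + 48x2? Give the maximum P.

Feasible corners and P = 34x1 + 48x2:
  (99/8, 0) → P = 1683/4
  (12, 0) → P = 408
  (12, 3) → P = 552

The optimum lies where 8x1 + x2 = 99 and x1 = 12.
Solving simultaneously gives x1 = 12, x2 = 3.

x1 = 12, x2 = 3, maximum P = 552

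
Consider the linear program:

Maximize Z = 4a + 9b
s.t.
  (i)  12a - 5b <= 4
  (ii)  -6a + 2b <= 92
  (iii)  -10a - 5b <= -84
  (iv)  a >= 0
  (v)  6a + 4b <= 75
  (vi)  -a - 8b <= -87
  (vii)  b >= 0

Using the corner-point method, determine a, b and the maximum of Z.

Vertices and Z = 4a + 9b:
  (391/78, 146/13) → Z = 4724/39
  (467/101, 1040/101) → Z = 11228/101
  (0, 84/5) → Z = 756/5
  (79/25, 262/25) → Z = 2674/25
  (0, 75/4) → Z = 675/4

a = 0, b = 75/4, maximum Z = 675/4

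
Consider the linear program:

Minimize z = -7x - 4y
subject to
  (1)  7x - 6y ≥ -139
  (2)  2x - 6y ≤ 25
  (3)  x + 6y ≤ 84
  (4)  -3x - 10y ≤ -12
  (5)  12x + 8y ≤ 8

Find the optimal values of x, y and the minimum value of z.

x = -1/6, y = 5/4, minimum z = -23/6

Extreme points and z = -7x - 4y:
  (-659/44, 501/88) → z = 3611/44
  (-133/16, 431/32) → z = 69/16
  (-1/6, 5/4) → z = -23/6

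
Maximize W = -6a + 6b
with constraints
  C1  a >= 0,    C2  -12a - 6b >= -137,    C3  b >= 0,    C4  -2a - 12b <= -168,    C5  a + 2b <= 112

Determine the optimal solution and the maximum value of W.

Vertices and W = -6a + 6b:
  (0, 137/6) → W = 137
  (0, 14) → W = 84
  (53/11, 871/66) → W = 553/11

a = 0, b = 137/6, maximum W = 137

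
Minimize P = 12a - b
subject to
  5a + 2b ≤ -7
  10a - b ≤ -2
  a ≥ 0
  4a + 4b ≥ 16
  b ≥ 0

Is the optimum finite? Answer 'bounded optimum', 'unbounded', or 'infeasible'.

infeasible

The boundaries 5a + 2b = -7 and 4a + 4b = 16 meet at (-5, 9), but that point violates a ≥ 0. Every candidate vertex is excluded by some other constraint, so the feasible region is empty.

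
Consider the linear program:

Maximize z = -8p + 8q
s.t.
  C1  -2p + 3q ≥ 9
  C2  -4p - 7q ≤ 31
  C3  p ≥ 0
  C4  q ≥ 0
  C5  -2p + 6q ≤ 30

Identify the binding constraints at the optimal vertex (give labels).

C3 and C5

Vertices and z = -8p + 8q:
  (0, 3) → z = 24
  (6, 7) → z = 8
  (0, 5) → z = 40

The maximum is at (0, 5). Substituting into each constraint, equality holds for C3 and C5; the remaining constraints have slack.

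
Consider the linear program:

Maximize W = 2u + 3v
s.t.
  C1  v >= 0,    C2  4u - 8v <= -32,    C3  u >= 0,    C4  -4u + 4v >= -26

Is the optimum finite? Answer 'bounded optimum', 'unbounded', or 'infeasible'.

From the feasible point (0, 4), moving in the direction (0, 1) keeps every constraint satisfied while W increases without bound.

unbounded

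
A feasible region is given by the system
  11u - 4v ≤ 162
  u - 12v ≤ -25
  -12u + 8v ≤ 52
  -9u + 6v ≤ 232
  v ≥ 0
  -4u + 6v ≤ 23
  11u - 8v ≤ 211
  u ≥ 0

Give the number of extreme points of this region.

Pairwise boundary intersections that survive every other constraint:
  (511/32, 437/128)
  (532/25, 901/50)
  (0, 25/12)
  (0, 23/6)

4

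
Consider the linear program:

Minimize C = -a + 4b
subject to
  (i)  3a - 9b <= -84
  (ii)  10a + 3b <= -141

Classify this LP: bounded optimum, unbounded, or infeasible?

unbounded

From the feasible point (-169/11, 139/33), moving in the direction (-9, -3) keeps every constraint satisfied while C decreases without bound.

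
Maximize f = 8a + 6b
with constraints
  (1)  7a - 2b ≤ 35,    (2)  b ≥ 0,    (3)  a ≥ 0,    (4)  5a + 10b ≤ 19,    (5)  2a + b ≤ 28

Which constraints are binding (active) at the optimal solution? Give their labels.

Vertices and f = 8a + 6b:
  (0, 0) → f = 0
  (19/5, 0) → f = 152/5
  (0, 19/10) → f = 57/5

The maximum is at (19/5, 0). Substituting into each constraint, equality holds for (2) and (4); the remaining constraints have slack.

(2) and (4)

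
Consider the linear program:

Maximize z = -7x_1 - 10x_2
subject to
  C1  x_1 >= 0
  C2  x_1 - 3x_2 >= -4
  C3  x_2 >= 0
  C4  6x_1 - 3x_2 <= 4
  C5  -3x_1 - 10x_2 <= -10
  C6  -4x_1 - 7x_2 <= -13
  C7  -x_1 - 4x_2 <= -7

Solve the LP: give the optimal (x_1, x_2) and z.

x_1 = 5/7, x_2 = 11/7, maximum z = -145/7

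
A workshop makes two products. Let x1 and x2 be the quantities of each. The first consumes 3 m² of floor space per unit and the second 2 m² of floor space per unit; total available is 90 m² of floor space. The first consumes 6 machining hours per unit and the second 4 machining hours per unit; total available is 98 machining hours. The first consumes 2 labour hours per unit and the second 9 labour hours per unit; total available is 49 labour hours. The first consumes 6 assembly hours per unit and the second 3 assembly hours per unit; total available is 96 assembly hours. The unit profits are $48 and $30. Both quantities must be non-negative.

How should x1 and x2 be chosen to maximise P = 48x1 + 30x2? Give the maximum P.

x1 = 15, x2 = 2, maximum P = 780

Extreme points and P = 48x1 + 30x2:
  (0, 0) → P = 0
  (0, 49/9) → P = 490/3
  (16, 0) → P = 768
  (343/23, 49/23) → P = 17934/23
  (15, 2) → P = 780

The optimum lies where 6x1 + 4x2 = 98 and 6x1 + 3x2 = 96.
Solving simultaneously gives x1 = 15, x2 = 2.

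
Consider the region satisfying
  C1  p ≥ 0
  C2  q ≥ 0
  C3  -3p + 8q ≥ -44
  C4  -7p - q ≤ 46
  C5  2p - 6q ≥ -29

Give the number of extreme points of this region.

4

Intersecting each pair of boundary lines and keeping only the points that satisfy every inequality leaves:
  (0, 0)
  (0, 29/6)
  (44/3, 0)
  (248, 175/2)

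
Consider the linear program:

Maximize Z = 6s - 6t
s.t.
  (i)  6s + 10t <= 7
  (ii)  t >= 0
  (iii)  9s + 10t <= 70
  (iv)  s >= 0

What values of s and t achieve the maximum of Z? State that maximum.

Feasible corners and Z = 6s - 6t:
  (7/6, 0) → Z = 7
  (0, 7/10) → Z = -21/5
  (0, 0) → Z = 0

The binding constraints are 6s + 10t = 7 and t = 0.
Solving simultaneously gives s = 7/6, t = 0.

s = 7/6, t = 0, maximum Z = 7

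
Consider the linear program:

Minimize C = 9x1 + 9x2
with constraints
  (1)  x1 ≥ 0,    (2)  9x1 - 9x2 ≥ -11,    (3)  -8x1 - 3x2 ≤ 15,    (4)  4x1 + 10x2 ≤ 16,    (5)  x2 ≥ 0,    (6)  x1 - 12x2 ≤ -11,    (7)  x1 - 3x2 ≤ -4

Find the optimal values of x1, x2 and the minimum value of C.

Feasible corners and C = 9x1 + 9x2:
  (17/63, 94/63) → C = 111/7
  (1/6, 25/18) → C = 14
  (4/11, 16/11) → C = 180/11

The optimum lies where 9x1 - 9x2 = -11 and x1 - 3x2 = -4.
Solving simultaneously gives x1 = 1/6, x2 = 25/18.

x1 = 1/6, x2 = 25/18, minimum C = 14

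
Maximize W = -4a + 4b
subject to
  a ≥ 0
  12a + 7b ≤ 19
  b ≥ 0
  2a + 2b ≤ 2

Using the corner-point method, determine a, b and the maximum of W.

Vertices and W = -4a + 4b:
  (0, 0) → W = 0
  (0, 1) → W = 4
  (1, 0) → W = -4

The binding constraints are a = 0 and 2a + 2b = 2.
Solving simultaneously gives a = 0, b = 1.

a = 0, b = 1, maximum W = 4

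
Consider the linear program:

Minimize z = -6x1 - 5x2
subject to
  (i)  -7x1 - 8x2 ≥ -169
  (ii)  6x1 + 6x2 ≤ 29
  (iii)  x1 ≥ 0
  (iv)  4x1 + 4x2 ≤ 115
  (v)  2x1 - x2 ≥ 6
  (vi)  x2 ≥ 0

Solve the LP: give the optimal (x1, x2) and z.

Extreme points and z = -6x1 - 5x2:
  (65/18, 11/9) → z = -250/9
  (29/6, 0) → z = -29
  (3, 0) → z = -18

x1 = 29/6, x2 = 0, minimum z = -29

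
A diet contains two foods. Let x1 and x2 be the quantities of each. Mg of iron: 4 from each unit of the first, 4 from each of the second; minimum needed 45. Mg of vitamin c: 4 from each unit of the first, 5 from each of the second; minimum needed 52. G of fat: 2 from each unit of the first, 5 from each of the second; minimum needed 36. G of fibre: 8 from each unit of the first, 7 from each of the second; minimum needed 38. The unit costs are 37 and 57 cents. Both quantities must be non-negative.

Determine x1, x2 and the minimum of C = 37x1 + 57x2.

x1 = 8, x2 = 4, minimum C = 524

The feasible region is unbounded (it extends along (0, 1), (1, 0)), but C strictly increases along every unbounded feasible direction, so there is no improving ray and the minimum is attained at a vertex.

At the optimal vertex, 4x1 + 5x2 = 52 and 2x1 + 5x2 = 36.
Solving simultaneously gives x1 = 8, x2 = 4.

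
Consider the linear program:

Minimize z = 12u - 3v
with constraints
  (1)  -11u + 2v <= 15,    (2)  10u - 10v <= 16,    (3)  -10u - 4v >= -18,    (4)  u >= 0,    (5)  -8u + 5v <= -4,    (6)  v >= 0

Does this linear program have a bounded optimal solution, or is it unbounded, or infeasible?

bounded optimum

Vertices and z = 12u - 3v:
  (61/35, 1/7) → z = 717/35
  (8/5, 0) → z = 96/5
  (53/41, 52/41) → z = 480/41
  (1/2, 0) → z = 6
The feasible region has finitely many vertices and no improving ray; the minimum is 6 at (1/2, 0).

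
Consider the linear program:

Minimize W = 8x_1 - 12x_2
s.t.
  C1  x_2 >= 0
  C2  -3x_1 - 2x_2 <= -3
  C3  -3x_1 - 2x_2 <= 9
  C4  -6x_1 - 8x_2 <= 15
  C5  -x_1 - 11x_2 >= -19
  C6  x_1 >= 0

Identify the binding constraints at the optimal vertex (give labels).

C5 and C6

Feasible corners and W = 8x_1 - 12x_2:
  (1, 0) → W = 8
  (19, 0) → W = 152
  (0, 3/2) → W = -18
  (0, 19/11) → W = -228/11

The minimum is at (0, 19/11). Substituting into each constraint, equality holds for C5 and C6; the remaining constraints have slack.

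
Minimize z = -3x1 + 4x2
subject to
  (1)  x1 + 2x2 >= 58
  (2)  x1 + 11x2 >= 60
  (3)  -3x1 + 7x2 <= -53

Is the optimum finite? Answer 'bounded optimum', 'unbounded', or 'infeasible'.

From the feasible point (518/9, 2/9), moving in the direction (7, 3) keeps every constraint satisfied while z decreases without bound.

unbounded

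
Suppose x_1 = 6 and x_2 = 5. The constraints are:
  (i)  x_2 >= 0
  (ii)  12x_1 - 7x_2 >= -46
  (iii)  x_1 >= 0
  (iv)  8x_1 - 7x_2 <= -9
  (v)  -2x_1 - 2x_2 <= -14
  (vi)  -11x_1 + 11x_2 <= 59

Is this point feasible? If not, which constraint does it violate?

not feasible — violates (iv)

Constraint (iv): 8x_1 - 7x_2 = 13, which is not ≤ -9. All other constraints are satisfied.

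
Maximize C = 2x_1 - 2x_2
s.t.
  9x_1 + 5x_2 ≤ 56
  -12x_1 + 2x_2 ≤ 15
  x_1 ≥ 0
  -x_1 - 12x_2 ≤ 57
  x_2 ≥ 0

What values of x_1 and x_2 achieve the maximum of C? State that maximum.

x_1 = 56/9, x_2 = 0, maximum C = 112/9

Extreme points and C = 2x_1 - 2x_2:
  (37/78, 269/26) → C = -770/39
  (56/9, 0) → C = 112/9
  (0, 15/2) → C = -15
  (0, 0) → C = 0

The optimum lies where 9x_1 + 5x_2 = 56 and x_2 = 0.
Solving simultaneously gives x_1 = 56/9, x_2 = 0.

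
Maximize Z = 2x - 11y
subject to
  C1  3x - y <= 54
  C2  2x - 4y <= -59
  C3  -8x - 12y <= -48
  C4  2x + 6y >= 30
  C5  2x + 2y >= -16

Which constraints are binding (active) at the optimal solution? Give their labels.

Extreme points and Z = 2x - 11y:
  (55/2, 57/2) → Z = -517/2
  (-129/14, 71/7) → Z = -130
  (-36, 28) → Z = -380
The feasible region is unbounded (it extends along (-1, 1), (1, 3)), but Z strictly decreases along every unbounded feasible direction, so there is no improving ray and the maximum is attained at a vertex.

The maximum is at (-129/14, 71/7). Substituting into each constraint, equality holds for C2 and C3; the remaining constraints have slack.

C2 and C3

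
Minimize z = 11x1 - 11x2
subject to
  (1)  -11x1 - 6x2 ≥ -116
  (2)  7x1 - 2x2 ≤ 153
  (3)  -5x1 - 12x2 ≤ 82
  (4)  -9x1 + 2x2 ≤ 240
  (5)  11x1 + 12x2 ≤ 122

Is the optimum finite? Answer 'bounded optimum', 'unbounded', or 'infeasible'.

bounded optimum

Corner points and z = 11x1 - 11x2:
  (575/32, -871/64) → z = 22231/64
  (10, 1) → z = 99
  (836/47, -1339/94) → z = 33121/94
  (-1522/59, 231/59) → z = -19283/59
  (-1318/65, 1869/65) → z = -35057/65
The feasible region has finitely many vertices and no improving ray; the minimum is -35057/65 at (-1318/65, 1869/65).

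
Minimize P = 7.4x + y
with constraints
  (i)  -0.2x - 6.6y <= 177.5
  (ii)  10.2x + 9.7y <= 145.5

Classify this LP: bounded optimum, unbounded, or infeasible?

unbounded

From the feasible point (38315/934, -13140/467), moving in the direction (-6.6, 0.2) keeps every constraint satisfied while P decreases without bound.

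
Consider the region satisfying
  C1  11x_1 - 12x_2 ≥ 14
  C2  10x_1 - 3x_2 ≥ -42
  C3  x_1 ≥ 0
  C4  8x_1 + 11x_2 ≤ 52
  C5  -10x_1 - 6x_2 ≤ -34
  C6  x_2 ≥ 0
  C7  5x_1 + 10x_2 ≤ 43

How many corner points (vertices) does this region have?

4

The feasible vertices (each the meet of two boundaries and inside every other half-plane) are:
  (778/217, 460/217)
  (82/31, 39/31)
  (13/2, 0)
  (17/5, 0)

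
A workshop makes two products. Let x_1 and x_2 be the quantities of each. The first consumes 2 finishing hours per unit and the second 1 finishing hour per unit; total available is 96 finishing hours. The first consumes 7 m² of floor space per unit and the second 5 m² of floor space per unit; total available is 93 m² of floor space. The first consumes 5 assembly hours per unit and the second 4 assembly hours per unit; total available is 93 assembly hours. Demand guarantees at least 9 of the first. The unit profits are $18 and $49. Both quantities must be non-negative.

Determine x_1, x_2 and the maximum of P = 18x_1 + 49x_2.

Vertices and P = 18x_1 + 49x_2:
  (93/7, 0) → P = 1674/7
  (9, 0) → P = 162
  (9, 6) → P = 456

x_1 = 9, x_2 = 6, maximum P = 456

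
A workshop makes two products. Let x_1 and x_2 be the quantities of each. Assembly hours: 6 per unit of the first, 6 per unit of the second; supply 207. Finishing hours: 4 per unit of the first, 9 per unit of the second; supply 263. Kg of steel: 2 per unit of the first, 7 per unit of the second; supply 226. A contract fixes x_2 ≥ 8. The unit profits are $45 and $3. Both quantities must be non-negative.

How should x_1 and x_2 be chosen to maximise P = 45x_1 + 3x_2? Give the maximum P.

Corner points and P = 45x_1 + 3x_2:
  (0, 263/9) → P = 263/3
  (0, 8) → P = 24
  (19/2, 25) → P = 1005/2
  (53/2, 8) → P = 2433/2

At the optimal vertex, 6x_1 + 6x_2 = 207 and x_2 = 8.
Solving simultaneously gives x_1 = 53/2, x_2 = 8.

x_1 = 53/2, x_2 = 8, maximum P = 2433/2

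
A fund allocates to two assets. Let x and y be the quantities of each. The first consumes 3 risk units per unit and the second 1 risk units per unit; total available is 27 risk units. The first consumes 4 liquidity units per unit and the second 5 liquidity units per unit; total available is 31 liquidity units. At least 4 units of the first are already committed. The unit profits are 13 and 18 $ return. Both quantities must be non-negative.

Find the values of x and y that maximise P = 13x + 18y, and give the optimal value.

Feasible corners and P = 13x + 18y:
  (31/4, 0) → P = 403/4
  (4, 0) → P = 52
  (4, 3) → P = 106

x = 4, y = 3, maximum P = 106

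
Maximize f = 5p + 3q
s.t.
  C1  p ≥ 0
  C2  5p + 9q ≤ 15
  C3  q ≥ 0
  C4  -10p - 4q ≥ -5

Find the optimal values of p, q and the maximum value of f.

Corner points and f = 5p + 3q:
  (0, 0) → f = 0
  (0, 5/4) → f = 15/4
  (1/2, 0) → f = 5/2

At the optimal vertex, p = 0 and -10p - 4q = -5.
Solving simultaneously gives p = 0, q = 5/4.

p = 0, q = 5/4, maximum f = 15/4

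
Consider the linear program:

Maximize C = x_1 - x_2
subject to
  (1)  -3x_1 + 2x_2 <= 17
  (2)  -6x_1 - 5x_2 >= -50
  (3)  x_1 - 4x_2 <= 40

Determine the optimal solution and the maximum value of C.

Vertices and C = x_1 - x_2:
  (5/9, 28/3) → C = -79/9
  (-74/5, -137/10) → C = -11/10
  (400/29, -190/29) → C = 590/29

The optimum lies where -6x_1 - 5x_2 = -50 and x_1 - 4x_2 = 40.
Solving simultaneously gives x_1 = 400/29, x_2 = -190/29.

x_1 = 400/29, x_2 = -190/29, maximum C = 590/29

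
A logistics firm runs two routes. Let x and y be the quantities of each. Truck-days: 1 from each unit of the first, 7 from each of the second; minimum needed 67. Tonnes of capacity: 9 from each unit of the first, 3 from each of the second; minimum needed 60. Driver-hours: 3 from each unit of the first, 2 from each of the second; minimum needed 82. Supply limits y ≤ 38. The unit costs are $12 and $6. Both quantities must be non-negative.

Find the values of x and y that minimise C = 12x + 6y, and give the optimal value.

The feasible region is unbounded (it extends along (1, 0)), but C strictly increases along every unbounded feasible direction, so there is no improving ray and the minimum is attained at a vertex.

x = 2, y = 38, minimum C = 252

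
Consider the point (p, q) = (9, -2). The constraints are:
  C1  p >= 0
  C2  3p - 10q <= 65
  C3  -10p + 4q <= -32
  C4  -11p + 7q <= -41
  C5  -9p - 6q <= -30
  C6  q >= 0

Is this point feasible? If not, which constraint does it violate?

not feasible — violates C6

Constraint C6: q = -2, which is not ≥ 0. All other constraints are satisfied.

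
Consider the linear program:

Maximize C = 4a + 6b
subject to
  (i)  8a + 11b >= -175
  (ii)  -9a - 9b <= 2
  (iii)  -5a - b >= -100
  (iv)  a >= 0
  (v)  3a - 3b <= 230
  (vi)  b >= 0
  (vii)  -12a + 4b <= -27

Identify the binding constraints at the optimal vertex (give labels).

Vertices and C = 4a + 6b:
  (20, 0) → C = 80
  (427/32, 1065/32) → C = 4049/16
  (9/4, 0) → C = 9

The maximum is at (427/32, 1065/32). Substituting into each constraint, equality holds for (iii) and (vii); the remaining constraints have slack.

(iii) and (vii)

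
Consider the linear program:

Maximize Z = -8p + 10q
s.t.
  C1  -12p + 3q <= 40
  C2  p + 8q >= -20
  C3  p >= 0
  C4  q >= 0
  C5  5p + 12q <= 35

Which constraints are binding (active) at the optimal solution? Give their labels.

C3 and C5

Corner points and Z = -8p + 10q:
  (0, 0) → Z = 0
  (0, 35/12) → Z = 175/6
  (7, 0) → Z = -56

The maximum is at (0, 35/12). Substituting into each constraint, equality holds for C3 and C5; the remaining constraints have slack.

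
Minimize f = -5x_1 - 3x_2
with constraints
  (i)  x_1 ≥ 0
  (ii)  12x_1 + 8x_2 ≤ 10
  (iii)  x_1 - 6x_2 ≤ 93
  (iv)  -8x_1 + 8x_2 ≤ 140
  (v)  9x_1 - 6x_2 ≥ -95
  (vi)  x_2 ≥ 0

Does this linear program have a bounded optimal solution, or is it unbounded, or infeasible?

Extreme points and f = -5x_1 - 3x_2:
  (0, 5/4) → f = -15/4
  (0, 0) → f = 0
  (5/6, 0) → f = -25/6
The feasible region has finitely many vertices and no improving ray; the minimum is -25/6 at (5/6, 0).

bounded optimum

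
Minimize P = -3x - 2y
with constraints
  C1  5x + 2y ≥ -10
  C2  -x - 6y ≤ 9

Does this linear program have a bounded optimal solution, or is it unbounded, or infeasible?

From the feasible point (-3/2, -5/4), moving in the direction (6, -1) keeps every constraint satisfied while P decreases without bound.

unbounded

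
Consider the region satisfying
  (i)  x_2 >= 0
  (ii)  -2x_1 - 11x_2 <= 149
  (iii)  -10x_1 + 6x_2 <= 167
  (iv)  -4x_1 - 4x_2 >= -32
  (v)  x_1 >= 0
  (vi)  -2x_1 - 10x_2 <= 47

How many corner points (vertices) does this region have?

3

The feasible vertices (each the meet of two boundaries and inside every other half-plane) are:
  (8, 0)
  (0, 0)
  (0, 8)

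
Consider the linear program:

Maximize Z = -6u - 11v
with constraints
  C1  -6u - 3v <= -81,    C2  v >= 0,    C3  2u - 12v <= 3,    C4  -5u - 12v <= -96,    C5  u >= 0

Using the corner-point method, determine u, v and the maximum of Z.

u = 12, v = 3, maximum Z = -105

Feasible corners and Z = -6u - 11v:
  (12, 3) → Z = -105
  (0, 27) → Z = -297
  (99/7, 59/28) → Z = -3025/28
The feasible region is unbounded (it extends along (0, 1), (6, 1)), but Z strictly decreases along every unbounded feasible direction, so there is no improving ray and the maximum is attained at a vertex.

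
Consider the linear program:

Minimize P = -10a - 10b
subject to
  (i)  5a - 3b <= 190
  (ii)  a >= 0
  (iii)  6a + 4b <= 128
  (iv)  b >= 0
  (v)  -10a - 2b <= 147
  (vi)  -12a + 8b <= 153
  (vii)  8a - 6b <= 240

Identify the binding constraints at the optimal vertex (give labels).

(iii) and (vi)

Extreme points and P = -10a - 10b:
  (0, 0) → P = 0
  (0, 153/8) → P = -765/4
  (64/3, 0) → P = -640/3
  (103/24, 409/16) → P = -7165/24

The minimum is at (103/24, 409/16). Substituting into each constraint, equality holds for (iii) and (vi); the remaining constraints have slack.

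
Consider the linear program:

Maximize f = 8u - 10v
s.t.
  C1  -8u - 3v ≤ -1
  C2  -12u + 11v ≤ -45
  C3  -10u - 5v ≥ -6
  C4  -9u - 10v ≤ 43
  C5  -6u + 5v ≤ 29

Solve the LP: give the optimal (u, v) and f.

The binding constraints are -10u - 5v = -6 and -9u - 10v = 43.
Solving simultaneously gives u = 5, v = -44/5.

u = 5, v = -44/5, maximum f = 128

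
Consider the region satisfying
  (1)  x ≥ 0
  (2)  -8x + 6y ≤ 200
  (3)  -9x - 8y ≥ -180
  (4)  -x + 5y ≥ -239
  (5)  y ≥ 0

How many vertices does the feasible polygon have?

The feasible vertices (each the meet of two boundaries and inside every other half-plane) are:
  (0, 45/2)
  (0, 0)
  (20, 0)

3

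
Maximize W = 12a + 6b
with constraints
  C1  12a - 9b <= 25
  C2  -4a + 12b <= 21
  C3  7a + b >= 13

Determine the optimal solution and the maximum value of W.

a = 163/36, b = 88/27, maximum W = 665/9

Vertices and W = 12a + 6b:
  (163/36, 88/27) → W = 665/9
  (142/75, -19/75) → W = 106/5
  (135/88, 199/88) → W = 1407/44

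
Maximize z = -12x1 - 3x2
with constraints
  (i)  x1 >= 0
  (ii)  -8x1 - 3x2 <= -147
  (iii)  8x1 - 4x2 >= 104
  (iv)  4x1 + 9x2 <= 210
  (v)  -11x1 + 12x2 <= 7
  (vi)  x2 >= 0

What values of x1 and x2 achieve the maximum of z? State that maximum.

x1 = 225/14, x2 = 43/7, maximum z = -1479/7

Vertices and z = -12x1 - 3x2:
  (225/14, 43/7) → z = -1479/7
  (147/8, 0) → z = -441/2
  (222/11, 158/11) → z = -3138/11
  (105/2, 0) → z = -630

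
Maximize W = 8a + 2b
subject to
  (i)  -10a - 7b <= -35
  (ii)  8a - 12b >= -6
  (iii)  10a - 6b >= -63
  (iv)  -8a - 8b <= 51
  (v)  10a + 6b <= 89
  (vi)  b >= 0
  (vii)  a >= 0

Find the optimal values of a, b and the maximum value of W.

Vertices and W = 8a + 2b:
  (189/88, 85/44) → W = 463/22
  (7/2, 0) → W = 28
  (43/7, 193/42) → W = 175/3
  (89/10, 0) → W = 356/5

The optimum lies where 10a + 6b = 89 and b = 0.
Solving simultaneously gives a = 89/10, b = 0.

a = 89/10, b = 0, maximum W = 356/5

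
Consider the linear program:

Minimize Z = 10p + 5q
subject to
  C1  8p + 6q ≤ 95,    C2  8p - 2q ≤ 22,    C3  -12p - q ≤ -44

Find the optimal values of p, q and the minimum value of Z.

Feasible corners and Z = 10p + 5q:
  (161/32, 73/8) → Z = 1535/16
  (169/64, 197/16) → Z = 2815/32
  (55/16, 11/4) → Z = 385/8

The binding constraints are 8p - 2q = 22 and -12p - q = -44.
Solving simultaneously gives p = 55/16, q = 11/4.

p = 55/16, q = 11/4, minimum Z = 385/8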